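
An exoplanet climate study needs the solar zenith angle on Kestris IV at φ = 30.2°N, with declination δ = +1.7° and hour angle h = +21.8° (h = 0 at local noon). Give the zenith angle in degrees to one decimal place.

θ_z = 35.2°

cos θ_z = sin φ sin δ + cos φ cos δ cos h = 0.014923 + 0.802114 = 0.817037.
θ_z = arccos(0.817037) = 35.2°.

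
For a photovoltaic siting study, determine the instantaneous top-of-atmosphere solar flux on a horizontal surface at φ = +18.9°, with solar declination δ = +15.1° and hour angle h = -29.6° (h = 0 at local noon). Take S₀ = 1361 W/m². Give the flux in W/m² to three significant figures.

cos θ_z = sin φ sin δ + cos φ cos δ cos h = 0.084382 + 0.794214 = 0.878596.
Flux = S₀ · cos θ_z = 1361 × 0.878596 = 1196 W/m².

1.20e+03 W/m²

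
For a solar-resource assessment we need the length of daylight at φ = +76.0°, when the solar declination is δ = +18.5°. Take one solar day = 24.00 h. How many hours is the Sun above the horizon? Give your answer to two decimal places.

Sunrise equation: cos H₀ = −tan φ · tan δ = -1.3420 ≤ −1, so the Sun never sets (polar day) and H₀ = π.
Daylight = 2H₀/(2π) × 24.00 h = (3.1416/π) × 24.00 = 24.00 h.

24.00 h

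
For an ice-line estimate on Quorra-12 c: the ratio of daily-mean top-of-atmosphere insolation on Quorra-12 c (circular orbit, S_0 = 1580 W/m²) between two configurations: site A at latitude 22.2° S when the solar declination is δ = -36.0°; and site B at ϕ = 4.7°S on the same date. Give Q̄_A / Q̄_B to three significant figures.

Q̄_A / Q̄_B ≈ 1.28

— Configuration A (ϕ=-22.2°):
cos h₀ = −tan(-22.2°) tan(-36.000°) = -0.2965, h₀ = 1.8718 rad.
Bracket: h₀ sin ϕ sin δ + cos ϕ cos δ sin h₀ = 1.8718×-0.37784×-0.58779 + 0.92587×0.80902×0.95503 = 0.415709 + 0.715363 = 1.131072.
Q̄ = (S_0/π) × [bracket] = (1580/π) × 1.131072 = 568.85 W/m².
— Configuration B (ϕ=-4.7°):
cos h₀ = −tan(-4.7°) tan(-36.000°) = -0.0597, h₀ = 1.6306 rad.
Bracket: h₀ sin ϕ sin δ + cos ϕ cos δ sin h₀ = 1.6306×-0.08194×-0.58779 + 0.99664×0.80902×0.99821 = 0.078535 + 0.804858 = 0.883393.
Q̄ = (S_0/π) × [bracket] = (1580/π) × 0.883393 = 444.28 W/m².
Ratio Q̄_A / Q̄_B = 568.85 / 444.28 = 1.280.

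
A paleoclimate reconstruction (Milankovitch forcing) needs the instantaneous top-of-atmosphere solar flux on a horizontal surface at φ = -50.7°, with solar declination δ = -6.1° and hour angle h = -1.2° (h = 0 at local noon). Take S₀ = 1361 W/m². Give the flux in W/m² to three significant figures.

969 W/m²

cos θ_z = sin φ sin δ + cos φ cos δ cos h = 0.082231 + 0.629657 = 0.711888.
Flux = S₀ · cos θ_z = 1361 × 0.711888 = 968.9 W/m².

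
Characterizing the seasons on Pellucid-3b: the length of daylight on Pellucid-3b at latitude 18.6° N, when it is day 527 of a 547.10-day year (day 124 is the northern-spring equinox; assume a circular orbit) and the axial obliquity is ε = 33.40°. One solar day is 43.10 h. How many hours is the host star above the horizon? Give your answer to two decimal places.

18.50 h

Solar longitude: λ_s = 360° × (527 − 124)/547.10 = 265.180°.
sin δ = sin 33.40° × sin 265.180° = -0.54853, so δ = -33.267°.
cos H₀ = −tan φ · tan δ = −tan(+18.6°) × tan(-33.267°) = 0.2208, so H₀ = 1.3482 rad = 77.25°.
Daylight = 2H₀/(2π) × 43.10 h = (1.3482/π) × 43.10 = 18.50 h.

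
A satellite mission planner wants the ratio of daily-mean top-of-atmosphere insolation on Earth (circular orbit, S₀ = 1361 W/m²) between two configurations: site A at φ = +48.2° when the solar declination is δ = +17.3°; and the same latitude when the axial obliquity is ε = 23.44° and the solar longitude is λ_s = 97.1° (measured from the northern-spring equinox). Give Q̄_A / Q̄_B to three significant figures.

Q̄_A / Q̄_B ≈ 0.893

— Configuration A (φ=+48.2°):
cos H₀ = −tan(+48.2°) tan(+17.300°) = -0.3484, H₀ = 1.9266 rad.
Bracket: H₀ sin φ sin δ + cos φ cos δ sin H₀ = 1.9266×0.74548×0.29737 + 0.66653×0.95476×0.93736 = 0.427095 + 0.596514 = 1.023609.
Q̄ = (S₀/π) × [bracket] = (1361/π) × 1.023609 = 443.45 W/m².
— Configuration B (φ=+48.2°):
Solar declination: sin δ = sin ε · sin λ_s = sin 23.44° × sin 97.1° = 0.39474, so δ = +23.250°.
cos H₀ = −tan(+48.2°) tan(+23.250°) = -0.4805, H₀ = 2.0720 rad.
Bracket: H₀ sin φ sin δ + cos φ cos δ sin H₀ = 2.0720×0.74548×0.39474 + 0.66653×0.91879×0.87699 = 0.609729 + 0.537070 = 1.146799.
Q̄ = (S₀/π) × [bracket] = (1361/π) × 1.146799 = 496.82 W/m².
Ratio Q̄_A / Q̄_B = 443.45 / 496.82 = 0.8926.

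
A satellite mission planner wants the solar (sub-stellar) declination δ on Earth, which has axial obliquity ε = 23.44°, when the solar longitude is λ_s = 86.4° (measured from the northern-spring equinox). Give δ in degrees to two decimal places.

δ = +23.39°

sin δ = sin ε · sin λ_s = sin 23.44° × sin 86.4° = 0.397004.
δ = arcsin(0.397004) = +23.39°.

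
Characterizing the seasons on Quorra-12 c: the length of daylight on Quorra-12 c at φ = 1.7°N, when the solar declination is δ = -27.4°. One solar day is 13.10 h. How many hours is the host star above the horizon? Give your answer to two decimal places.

cos H₀ = −tan φ · tan δ = −tan(+1.7°) × tan(-27.400°) = 0.0154, so H₀ = 1.5554 rad = 89.12°.
Daylight = 2H₀/(2π) × 13.10 h = (1.5554/π) × 13.10 = 6.49 h.

6.49 h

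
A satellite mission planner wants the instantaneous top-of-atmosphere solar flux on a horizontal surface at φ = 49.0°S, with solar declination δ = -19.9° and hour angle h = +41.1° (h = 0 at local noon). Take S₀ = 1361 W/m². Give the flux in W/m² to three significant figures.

982 W/m²

cos θ_z = sin φ sin δ + cos φ cos δ cos h = 0.256888 + 0.464862 = 0.721750.
Flux = S₀ · cos θ_z = 1361 × 0.721750 = 982.3 W/m².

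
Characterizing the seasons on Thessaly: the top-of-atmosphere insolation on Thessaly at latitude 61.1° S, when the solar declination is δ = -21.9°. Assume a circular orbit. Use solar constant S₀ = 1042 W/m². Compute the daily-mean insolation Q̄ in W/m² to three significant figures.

Q̄ ≈ 360 W/m²

cos H₀ = −tan(-61.1°) tan(-21.900°) = -0.7282, H₀ = 2.3865 rad.
Bracket: H₀ sin φ sin δ + cos φ cos δ sin H₀ = 2.3865×-0.87546×-0.37299 + 0.48328×0.92784×0.68535 = 0.779283 + 0.307315 = 1.086598.
Q̄ = (S₀/π) × [bracket] = (1042/π) × 1.086598 = 360.4 W/m².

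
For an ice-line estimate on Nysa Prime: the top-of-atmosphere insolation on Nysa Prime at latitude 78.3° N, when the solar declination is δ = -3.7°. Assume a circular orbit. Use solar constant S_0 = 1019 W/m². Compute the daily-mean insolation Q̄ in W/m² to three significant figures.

cos h₀ = −tan(+78.3°) tan(-3.700°) = 0.3123, h₀ = 1.2532 rad.
Bracket: h₀ sin ϕ sin δ + cos ϕ cos δ sin h₀ = 1.2532×0.97922×-0.06453 + 0.20279×0.99792×0.94999 = -0.079189 + 0.192248 = 0.113059.
Q̄ = (S_0/π) × [bracket] = (1019/π) × 0.113059 = 36.67 W/m².

Q̄ ≈ 36.7 W/m²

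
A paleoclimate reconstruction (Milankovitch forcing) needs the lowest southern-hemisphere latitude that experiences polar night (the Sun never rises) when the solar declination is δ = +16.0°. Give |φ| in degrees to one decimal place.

|φ| = 74.0°

Polar night requires cos H₀ = −tan φ tan δ ≥ 1, i.e. tan φ tan δ ≤ −1.
The boundary is |tan φ| · |tan δ| = 1, so |φ| = 90° − |δ| = 90° − 16.0° = 74.0° in the southern hemisphere.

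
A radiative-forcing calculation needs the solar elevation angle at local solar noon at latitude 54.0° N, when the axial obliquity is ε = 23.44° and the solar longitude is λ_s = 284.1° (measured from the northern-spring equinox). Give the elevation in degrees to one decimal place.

13.3°

Solar declination: sin δ = sin ε · sin λ_s = sin 23.44° × sin 284.1° = -0.38580, so δ = -22.694°.
At local noon the hour angle is zero, so the zenith angle equals |φ − δ| = |+54.0° − (-22.694°)| = 76.694°.
Elevation = 90° − 76.694° = 13.3°.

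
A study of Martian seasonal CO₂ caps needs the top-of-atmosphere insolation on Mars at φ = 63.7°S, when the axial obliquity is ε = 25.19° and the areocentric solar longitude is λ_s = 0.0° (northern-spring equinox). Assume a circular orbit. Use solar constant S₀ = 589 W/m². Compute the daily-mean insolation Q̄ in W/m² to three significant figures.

sin δ = sin 25.19° × sin 0.0° = 0.00000, so δ = +0.000°.
cos H₀ = −tan(-63.7°) tan(+0.000°) = 0.0000, H₀ = 1.5708 rad.
Bracket: H₀ sin φ sin δ + cos φ cos δ sin H₀ = 1.5708×-0.89649×0.00000 + 0.44307×1.00000×1.00000 = -0.000000 + 0.443070 = 0.443070.
Q̄ = (S₀/π) × [bracket] = (589/π) × 0.443070 = 83.07 W/m².

Q̄ ≈ 83.1 W/m²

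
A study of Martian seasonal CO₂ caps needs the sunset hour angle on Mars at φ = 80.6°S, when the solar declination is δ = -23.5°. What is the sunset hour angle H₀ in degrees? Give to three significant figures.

Sunrise equation: cos H₀ = −tan φ · tan δ = -2.6265 ≤ −1, so the Sun never sets (polar day) and H₀ = π.

H₀ = 180°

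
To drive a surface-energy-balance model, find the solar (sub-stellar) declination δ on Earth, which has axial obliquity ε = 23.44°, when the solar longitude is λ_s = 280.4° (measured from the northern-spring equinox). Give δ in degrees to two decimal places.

sin δ = sin ε · sin λ_s = sin 23.44° × sin 280.4° = -0.391253.
δ = arcsin(-0.391253) = -23.03°.

δ = -23.03°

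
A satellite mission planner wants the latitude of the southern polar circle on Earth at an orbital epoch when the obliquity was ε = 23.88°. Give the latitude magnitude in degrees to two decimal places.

66.12°

The polar circle is the lowest latitude that experiences at least one full rotation of continuous darkness at the northern-summer solstice; it lies at |ϕ| = 90° − ε = 90° − 23.88° = 66.12°.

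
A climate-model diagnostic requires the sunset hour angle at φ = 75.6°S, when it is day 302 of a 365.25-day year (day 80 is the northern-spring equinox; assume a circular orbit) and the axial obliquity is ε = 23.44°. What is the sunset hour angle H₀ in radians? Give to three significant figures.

Solar longitude: λ_s = 360° × (302 − 80)/365.25 = 218.809°.
sin δ = sin 23.44° × sin 218.809° = -0.24930, so δ = -14.436°.
Sunrise equation: cos H₀ = −tan φ · tan δ = -1.0026 ≤ −1, so the Sun never sets (polar day) and H₀ = π.

H₀ = 3.14 rad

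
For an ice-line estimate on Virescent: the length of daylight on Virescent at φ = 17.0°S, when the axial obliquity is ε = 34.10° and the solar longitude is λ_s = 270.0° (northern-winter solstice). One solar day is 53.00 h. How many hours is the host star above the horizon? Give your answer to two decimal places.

30.02 h

Solar declination: sin δ = sin ε · sin λ_s = sin 34.10° × sin 270.0° = -0.56064, so δ = -34.100°.
cos H₀ = −tan φ · tan δ = −tan(-17.0°) × tan(-34.100°) = -0.2070, so H₀ = 1.7793 rad = 101.95°.
Daylight = 2H₀/(2π) × 53.00 h = (1.7793/π) × 53.00 = 30.02 h.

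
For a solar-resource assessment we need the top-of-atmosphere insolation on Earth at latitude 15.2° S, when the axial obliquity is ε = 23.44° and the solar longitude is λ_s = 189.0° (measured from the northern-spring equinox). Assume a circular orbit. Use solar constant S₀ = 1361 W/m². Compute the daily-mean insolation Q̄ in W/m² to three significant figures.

Solar declination: sin δ = sin ε · sin λ_s = sin 23.44° × sin 189.0° = -0.06223, so δ = -3.568°.
cos H₀ = −tan(-15.2°) tan(-3.568°) = -0.0169, H₀ = 1.5877 rad.
Bracket: H₀ sin φ sin δ + cos φ cos δ sin H₀ = 1.5877×-0.26219×-0.06223 + 0.96502×0.99806×0.99986 = 0.025905 + 0.963013 = 0.988918.
Q̄ = (S₀/π) × [bracket] = (1361/π) × 0.988918 = 428.4 W/m².

Q̄ ≈ 428 W/m²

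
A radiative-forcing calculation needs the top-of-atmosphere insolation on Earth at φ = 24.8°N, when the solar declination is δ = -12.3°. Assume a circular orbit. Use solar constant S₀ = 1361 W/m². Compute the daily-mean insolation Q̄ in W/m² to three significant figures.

Q̄ ≈ 325 W/m²

cos H₀ = −tan(+24.8°) tan(-12.300°) = 0.1007, H₀ = 1.4699 rad.
Bracket: H₀ sin φ sin δ + cos φ cos δ sin H₀ = 1.4699×0.41945×-0.21303 + 0.90778×0.97705×0.99491 = -0.131344 + 0.882432 = 0.751088.
Q̄ = (S₀/π) × [bracket] = (1361/π) × 0.751088 = 325.4 W/m².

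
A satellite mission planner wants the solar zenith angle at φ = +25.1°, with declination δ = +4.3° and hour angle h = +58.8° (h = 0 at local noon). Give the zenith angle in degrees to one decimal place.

cos θ_z = sin φ sin δ + cos φ cos δ cos h = 0.031806 + 0.467789 = 0.499595.
θ_z = arccos(0.499595) = 60.0°.

θ_z = 60.0°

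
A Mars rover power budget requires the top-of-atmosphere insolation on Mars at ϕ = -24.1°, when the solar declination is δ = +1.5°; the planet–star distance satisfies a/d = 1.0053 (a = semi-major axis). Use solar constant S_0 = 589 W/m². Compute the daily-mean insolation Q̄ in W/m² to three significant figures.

cos h₀ = −tan(-24.1°) tan(+1.500°) = 0.0117, h₀ = 1.5591 rad.
Bracket: h₀ sin ϕ sin δ + cos ϕ cos δ sin h₀ = 1.5591×-0.40833×0.02618 + 0.91283×0.99966×0.99993 = -0.016667 + 0.912456 = 0.895789.
Inverse-square distance factor (a/d)² = 1.0053² = 1.010628.
Q̄ = (S_0/π) × 1.010628 × [bracket] = (589/π) × 1.010628 × 0.895789 = 169.7 W/m².

Q̄ ≈ 170 W/m²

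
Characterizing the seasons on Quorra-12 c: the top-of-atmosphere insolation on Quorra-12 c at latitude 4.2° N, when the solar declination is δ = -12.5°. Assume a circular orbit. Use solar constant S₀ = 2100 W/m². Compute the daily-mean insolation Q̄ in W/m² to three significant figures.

Q̄ ≈ 634 W/m²

cos H₀ = −tan(+4.2°) tan(-12.500°) = 0.0163, H₀ = 1.5545 rad.
Bracket: H₀ sin φ sin δ + cos φ cos δ sin H₀ = 1.5545×0.07324×-0.21644 + 0.99731×0.97630×0.99987 = -0.024642 + 0.973547 = 0.948905.
Q̄ = (S₀/π) × [bracket] = (2100/π) × 0.948905 = 634.3 W/m².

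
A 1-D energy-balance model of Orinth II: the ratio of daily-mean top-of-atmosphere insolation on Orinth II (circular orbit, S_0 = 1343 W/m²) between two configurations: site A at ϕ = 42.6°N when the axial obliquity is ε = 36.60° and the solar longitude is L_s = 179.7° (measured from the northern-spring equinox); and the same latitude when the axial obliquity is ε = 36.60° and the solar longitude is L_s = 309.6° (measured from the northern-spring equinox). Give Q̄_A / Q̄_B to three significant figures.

— Configuration A (ϕ=+42.6°):
Solar declination: sin δ = sin ε · sin L_s = sin 36.60° × sin 179.7° = 0.00312, so δ = +0.179°.
cos h₀ = −tan(+42.6°) tan(+0.179°) = -0.0029, h₀ = 1.5737 rad.
Bracket: h₀ sin ϕ sin δ + cos ϕ cos δ sin h₀ = 1.5737×0.67688×0.00312 + 0.73610×1.00000×1.00000 = 0.003323 + 0.736100 = 0.739423.
Q̄ = (S_0/π) × [bracket] = (1343/π) × 0.739423 = 316.10 W/m².
— Configuration B (ϕ=+42.6°):
Solar declination: sin δ = sin ε · sin L_s = sin 36.60° × sin 309.6° = -0.45940, so δ = -27.348°.
cos h₀ = −tan(+42.6°) tan(-27.348°) = 0.4756, h₀ = 1.0752 rad.
Bracket: h₀ sin ϕ sin δ + cos ϕ cos δ sin h₀ = 1.0752×0.67688×-0.45940 + 0.73610×0.88823×0.87966 = -0.334343 + 0.575145 = 0.240802.
Q̄ = (S_0/π) × [bracket] = (1343/π) × 0.240802 = 102.94 W/m².
Ratio Q̄_A / Q̄_B = 316.10 / 102.94 = 3.071.

Q̄_A / Q̄_B ≈ 3.07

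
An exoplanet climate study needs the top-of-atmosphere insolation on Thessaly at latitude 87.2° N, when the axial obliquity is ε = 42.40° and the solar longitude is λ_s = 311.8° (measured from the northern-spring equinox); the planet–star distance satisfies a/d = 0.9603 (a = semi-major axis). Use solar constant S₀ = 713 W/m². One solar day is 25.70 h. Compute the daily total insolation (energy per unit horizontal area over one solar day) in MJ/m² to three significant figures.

Solar declination: sin δ = sin ε · sin λ_s = sin 42.40° × sin 311.8° = -0.50268, so δ = -30.177°.
cos H₀ = −tan(+87.2°) tan(-30.177°) = 11.8893 ≥ 1 ⇒ polar night, H₀ = 0 and Q̄ = 0.
Inverse-square distance factor (a/d)² = 0.9603² = 0.922176.
Daily total = Q̄ × 25.70 h × 3600 s/h = 0.00 MJ/m².

0.00 MJ/m²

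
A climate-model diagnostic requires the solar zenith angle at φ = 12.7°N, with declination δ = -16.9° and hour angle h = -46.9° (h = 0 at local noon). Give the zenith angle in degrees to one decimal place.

cos θ_z = sin φ sin δ + cos φ cos δ cos h = -0.063910 + 0.637771 = 0.573861.
θ_z = arccos(0.573861) = 55.0°.

θ_z = 55.0°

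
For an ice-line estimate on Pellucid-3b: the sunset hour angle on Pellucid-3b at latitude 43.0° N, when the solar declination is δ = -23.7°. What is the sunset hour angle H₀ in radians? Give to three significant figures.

H₀ = 1.15 rad

cos H₀ = −tan φ · tan δ = −tan(+43.0°) × tan(-23.700°) = 0.4093, so H₀ = 1.1491 rad = 65.84°.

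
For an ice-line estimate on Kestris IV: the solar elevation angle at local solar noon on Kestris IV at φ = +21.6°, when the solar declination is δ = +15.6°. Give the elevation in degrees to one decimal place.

84.0°

At local noon the hour angle is zero, so the zenith angle equals |φ − δ| = |+21.6° − (+15.600°)| = 6.000°.
Elevation = 90° − 6.000° = 84.0°.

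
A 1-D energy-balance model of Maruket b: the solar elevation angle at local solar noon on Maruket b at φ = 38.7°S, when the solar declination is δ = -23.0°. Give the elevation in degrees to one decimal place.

74.3°

At local noon the hour angle is zero, so the zenith angle equals |φ − δ| = |-38.7° − (-23.000°)| = 15.700°.
Elevation = 90° − 15.700° = 74.3°.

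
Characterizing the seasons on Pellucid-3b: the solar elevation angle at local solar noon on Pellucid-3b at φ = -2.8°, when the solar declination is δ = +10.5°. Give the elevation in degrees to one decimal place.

At local noon the hour angle is zero, so the zenith angle equals |φ − δ| = |-2.8° − (+10.500°)| = 13.300°.
Elevation = 90° − 13.300° = 76.7°.

76.7°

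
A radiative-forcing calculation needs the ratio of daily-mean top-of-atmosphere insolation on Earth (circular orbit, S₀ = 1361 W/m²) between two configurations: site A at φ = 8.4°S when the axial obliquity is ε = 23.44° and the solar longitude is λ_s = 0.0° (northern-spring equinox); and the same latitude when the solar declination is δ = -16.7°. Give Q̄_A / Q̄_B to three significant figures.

— Configuration A (φ=-8.4°):
Solar declination: sin δ = sin ε · sin λ_s = sin 23.44° × sin 0.0° = 0.00000, so δ = +0.000°.
cos H₀ = −tan(-8.4°) tan(+0.000°) = 0.0000, H₀ = 1.5708 rad.
Bracket: H₀ sin φ sin δ + cos φ cos δ sin H₀ = 1.5708×-0.14608×0.00000 + 0.98927×1.00000×1.00000 = -0.000000 + 0.989270 = 0.989270.
Q̄ = (S₀/π) × [bracket] = (1361/π) × 0.989270 = 428.57 W/m².
— Configuration B (φ=-8.4°):
cos H₀ = −tan(-8.4°) tan(-16.700°) = -0.0443, H₀ = 1.6151 rad.
Bracket: H₀ sin φ sin δ + cos φ cos δ sin H₀ = 1.6151×-0.14608×-0.28736 + 0.98927×0.95782×0.99902 = 0.067798 + 0.946614 = 1.014412.
Q̄ = (S₀/π) × [bracket] = (1361/π) × 1.014412 = 439.46 W/m².
Ratio Q̄_A / Q̄_B = 428.57 / 439.46 = 0.9752.

Q̄_A / Q̄_B ≈ 0.975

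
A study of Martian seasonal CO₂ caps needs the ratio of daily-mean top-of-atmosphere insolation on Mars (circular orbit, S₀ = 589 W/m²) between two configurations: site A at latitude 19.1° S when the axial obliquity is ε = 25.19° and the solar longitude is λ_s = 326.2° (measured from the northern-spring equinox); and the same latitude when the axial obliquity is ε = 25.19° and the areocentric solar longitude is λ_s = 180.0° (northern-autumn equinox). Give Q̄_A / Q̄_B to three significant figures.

— Configuration A (φ=-19.1°):
Solar declination: sin δ = sin ε · sin λ_s = sin 25.19° × sin 326.2° = -0.23677, so δ = -13.696°.
cos H₀ = −tan(-19.1°) tan(-13.696°) = -0.0844, H₀ = 1.6553 rad.
Bracket: H₀ sin φ sin δ + cos φ cos δ sin H₀ = 1.6553×-0.32722×-0.23677 + 0.94495×0.97157×0.99643 = 0.128246 + 0.914808 = 1.043054.
Q̄ = (S₀/π) × [bracket] = (589/π) × 1.043054 = 195.56 W/m².
— Configuration B (φ=-19.1°):
sin δ = sin 25.19° × sin 180.0° = 0.00000, so δ = +0.000°.
cos H₀ = −tan(-19.1°) tan(+0.000°) = 0.0000, H₀ = 1.5708 rad.
Bracket: H₀ sin φ sin δ + cos φ cos δ sin H₀ = 1.5708×-0.32722×0.00000 + 0.94495×1.00000×1.00000 = -0.000000 + 0.944950 = 0.944950.
Q̄ = (S₀/π) × [bracket] = (589/π) × 0.944950 = 177.16 W/m².
Ratio Q̄_A / Q̄_B = 195.56 / 177.16 = 1.104.

Q̄_A / Q̄_B ≈ 1.10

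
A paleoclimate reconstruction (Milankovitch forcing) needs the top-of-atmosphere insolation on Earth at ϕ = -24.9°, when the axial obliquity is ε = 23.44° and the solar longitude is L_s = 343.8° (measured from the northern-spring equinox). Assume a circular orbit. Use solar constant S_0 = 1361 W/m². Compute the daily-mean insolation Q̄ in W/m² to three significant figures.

Q̄ ≈ 423 W/m²

Solar declination: sin δ = sin ε · sin L_s = sin 23.44° × sin 343.8° = -0.11098, so δ = -6.372°.
cos h₀ = −tan(-24.9°) tan(-6.372°) = -0.0518, h₀ = 1.6227 rad.
Bracket: h₀ sin ϕ sin δ + cos ϕ cos δ sin h₀ = 1.6227×-0.42104×-0.11098 + 0.90704×0.99382×0.99866 = 0.075824 + 0.900227 = 0.976051.
Q̄ = (S_0/π) × [bracket] = (1361/π) × 0.976051 = 422.8 W/m².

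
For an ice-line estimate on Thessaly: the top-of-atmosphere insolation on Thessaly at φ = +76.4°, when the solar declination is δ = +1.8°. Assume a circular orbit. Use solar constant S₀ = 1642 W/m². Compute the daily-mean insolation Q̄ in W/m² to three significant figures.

Q̄ ≈ 149 W/m²

cos H₀ = −tan(+76.4°) tan(+1.800°) = -0.1299, H₀ = 1.7011 rad.
Bracket: H₀ sin φ sin δ + cos φ cos δ sin H₀ = 1.7011×0.97196×0.03141 + 0.23514×0.99951×0.99153 = 0.051933 + 0.233034 = 0.284967.
Q̄ = (S₀/π) × [bracket] = (1642/π) × 0.284967 = 148.9 W/m².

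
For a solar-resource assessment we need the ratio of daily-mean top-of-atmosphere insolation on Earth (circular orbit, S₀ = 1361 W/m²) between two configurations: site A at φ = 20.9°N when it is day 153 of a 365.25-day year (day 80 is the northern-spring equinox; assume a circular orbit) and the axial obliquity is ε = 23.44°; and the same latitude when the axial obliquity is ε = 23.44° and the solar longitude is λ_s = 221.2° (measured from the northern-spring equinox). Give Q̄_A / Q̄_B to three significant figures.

Q̄_A / Q̄_B ≈ 1.43

— Configuration A (φ=+20.9°):
Solar longitude: λ_s = 360° × (153 − 80)/365.25 = 71.951°.
sin δ = sin 23.44° × sin 71.951° = 0.37821, so δ = +22.223°.
cos H₀ = −tan(+20.9°) tan(+22.223°) = -0.1560, H₀ = 1.7275 rad.
Bracket: H₀ sin φ sin δ + cos φ cos δ sin H₀ = 1.7275×0.35674×0.37821 + 0.93420×0.92572×0.98775 = 0.233079 + 0.854214 = 1.087293.
Q̄ = (S₀/π) × [bracket] = (1361/π) × 1.087293 = 471.04 W/m².
— Configuration B (φ=+20.9°):
Solar declination: sin δ = sin ε · sin λ_s = sin 23.44° × sin 221.2° = -0.26202, so δ = -15.190°.
cos H₀ = −tan(+20.9°) tan(-15.190°) = 0.1037, H₀ = 1.4669 rad.
Bracket: H₀ sin φ sin δ + cos φ cos δ sin H₀ = 1.4669×0.35674×-0.26202 + 0.93420×0.96506×0.99461 = -0.137116 + 0.896700 = 0.759584.
Q̄ = (S₀/π) × [bracket] = (1361/π) × 0.759584 = 329.07 W/m².
Ratio Q̄_A / Q̄_B = 471.04 / 329.07 = 1.431.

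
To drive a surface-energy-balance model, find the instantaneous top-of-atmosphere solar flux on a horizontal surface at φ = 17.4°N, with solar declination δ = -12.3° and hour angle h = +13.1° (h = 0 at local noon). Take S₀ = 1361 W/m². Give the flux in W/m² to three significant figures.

1.15e+03 W/m²

cos θ_z = sin φ sin δ + cos φ cos δ cos h = -0.063705 + 0.908073 = 0.844368.
Flux = S₀ · cos θ_z = 1361 × 0.844368 = 1149 W/m².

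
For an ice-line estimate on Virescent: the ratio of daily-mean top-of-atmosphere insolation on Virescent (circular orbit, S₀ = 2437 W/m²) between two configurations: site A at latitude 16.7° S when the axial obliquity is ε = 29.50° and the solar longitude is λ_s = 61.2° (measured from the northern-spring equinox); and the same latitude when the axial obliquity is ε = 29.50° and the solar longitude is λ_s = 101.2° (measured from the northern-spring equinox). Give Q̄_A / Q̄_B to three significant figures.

— Configuration A (φ=-16.7°):
Solar declination: sin δ = sin ε · sin λ_s = sin 29.50° × sin 61.2° = 0.43151, so δ = +25.564°.
cos H₀ = −tan(-16.7°) tan(+25.564°) = 0.1435, H₀ = 1.4268 rad.
Bracket: H₀ sin φ sin δ + cos φ cos δ sin H₀ = 1.4268×-0.28736×0.43151 + 0.95782×0.90211×0.98965 = -0.176921 + 0.855116 = 0.678195.
Q̄ = (S₀/π) × [bracket] = (2437/π) × 0.678195 = 526.09 W/m².
— Configuration B (φ=-16.7°):
Solar declination: sin δ = sin ε · sin λ_s = sin 29.50° × sin 101.2° = 0.48305, so δ = +28.884°.
cos H₀ = −tan(-16.7°) tan(+28.884°) = 0.1655, H₀ = 1.4045 rad.
Bracket: H₀ sin φ sin δ + cos φ cos δ sin H₀ = 1.4045×-0.28736×0.48305 + 0.95782×0.87560×0.98621 = -0.194958 + 0.827102 = 0.632144.
Q̄ = (S₀/π) × [bracket] = (2437/π) × 0.632144 = 490.37 W/m².
Ratio Q̄_A / Q̄_B = 526.09 / 490.37 = 1.073.

Q̄_A / Q̄_B ≈ 1.07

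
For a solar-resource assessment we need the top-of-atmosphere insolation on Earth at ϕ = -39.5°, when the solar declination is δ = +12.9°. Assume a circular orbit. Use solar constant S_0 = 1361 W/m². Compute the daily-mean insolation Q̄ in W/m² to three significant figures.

Q̄ ≈ 235 W/m²

cos h₀ = −tan(-39.5°) tan(+12.900°) = 0.1888, h₀ = 1.3809 rad.
Bracket: h₀ sin ϕ sin δ + cos ϕ cos δ sin h₀ = 1.3809×-0.63608×0.22325 + 0.77162×0.97476×0.98202 = -0.196095 + 0.738621 = 0.542526.
Q̄ = (S_0/π) × [bracket] = (1361/π) × 0.542526 = 235.0 W/m².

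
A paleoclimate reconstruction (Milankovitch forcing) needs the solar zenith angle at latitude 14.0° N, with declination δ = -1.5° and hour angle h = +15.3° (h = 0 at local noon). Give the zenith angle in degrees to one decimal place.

cos θ_z = sin φ sin δ + cos φ cos δ cos h = -0.006333 + 0.935585 = 0.929252.
θ_z = arccos(0.929252) = 21.7°.

θ_z = 21.7°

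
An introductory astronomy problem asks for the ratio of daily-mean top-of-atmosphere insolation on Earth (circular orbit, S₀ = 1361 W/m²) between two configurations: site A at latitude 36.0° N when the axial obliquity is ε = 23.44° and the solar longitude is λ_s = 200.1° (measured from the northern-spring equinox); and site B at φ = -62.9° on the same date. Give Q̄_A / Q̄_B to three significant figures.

— Configuration A (φ=+36.0°):
Solar declination: sin δ = sin ε · sin λ_s = sin 23.44° × sin 200.1° = -0.13670, so δ = -7.857°.
cos H₀ = −tan(+36.0°) tan(-7.857°) = 0.1003, H₀ = 1.4704 rad.
Bracket: H₀ sin φ sin δ + cos φ cos δ sin H₀ = 1.4704×0.58779×-0.13670 + 0.80902×0.99061×0.99496 = -0.118148 + 0.797384 = 0.679236.
Q̄ = (S₀/π) × [bracket] = (1361/π) × 0.679236 = 294.26 W/m².
— Configuration B (φ=-62.9°):
cos H₀ = −tan(-62.9°) tan(-7.857°) = -0.2697, H₀ = 1.8439 rad.
Bracket: H₀ sin φ sin δ + cos φ cos δ sin H₀ = 1.8439×-0.89021×-0.13670 + 0.45554×0.99061×0.96295 = 0.224387 + 0.434543 = 0.658930.
Q̄ = (S₀/π) × [bracket] = (1361/π) × 0.658930 = 285.46 W/m².
Ratio Q̄_A / Q̄_B = 294.26 / 285.46 = 1.031.

Q̄_A / Q̄_B ≈ 1.03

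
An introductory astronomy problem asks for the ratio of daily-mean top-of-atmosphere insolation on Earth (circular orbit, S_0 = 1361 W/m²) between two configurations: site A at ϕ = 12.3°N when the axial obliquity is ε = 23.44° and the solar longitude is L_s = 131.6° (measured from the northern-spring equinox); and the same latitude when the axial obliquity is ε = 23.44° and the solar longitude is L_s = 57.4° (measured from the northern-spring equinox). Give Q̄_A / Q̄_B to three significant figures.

Q̄_A / Q̄_B ≈ 0.999

— Configuration A (ϕ=+12.3°):
Solar declination: sin δ = sin ε · sin L_s = sin 23.44° × sin 131.6° = 0.29747, so δ = +17.305°.
cos h₀ = −tan(+12.3°) tan(+17.305°) = -0.0679, h₀ = 1.6388 rad.
Bracket: h₀ sin ϕ sin δ + cos ϕ cos δ sin h₀ = 1.6388×0.21303×0.29747 + 0.97705×0.95473×0.99769 = 0.103851 + 0.930664 = 1.034515.
Q̄ = (S_0/π) × [bracket] = (1361/π) × 1.034515 = 448.17 W/m².
— Configuration B (ϕ=+12.3°):
Solar declination: sin δ = sin ε · sin L_s = sin 23.44° × sin 57.4° = 0.33512, so δ = +19.580°.
cos h₀ = −tan(+12.3°) tan(+19.580°) = -0.0776, h₀ = 1.6484 rad.
Bracket: h₀ sin ϕ sin δ + cos ϕ cos δ sin h₀ = 1.6484×0.21303×0.33512 + 0.97705×0.94218×0.99699 = 0.117680 + 0.917786 = 1.035466.
Q̄ = (S_0/π) × [bracket] = (1361/π) × 1.035466 = 448.58 W/m².
Ratio Q̄_A / Q̄_B = 448.17 / 448.58 = 0.9991.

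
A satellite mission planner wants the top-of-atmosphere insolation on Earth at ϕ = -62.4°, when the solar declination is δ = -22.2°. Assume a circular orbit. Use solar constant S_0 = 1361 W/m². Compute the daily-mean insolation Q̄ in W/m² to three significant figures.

Q̄ ≈ 474 W/m²

cos h₀ = −tan(-62.4°) tan(-22.200°) = -0.7806, h₀ = 2.4664 rad.
Bracket: h₀ sin ϕ sin δ + cos ϕ cos δ sin h₀ = 2.4664×-0.88620×-0.37784 + 0.46330×0.92587×0.62502 = 0.825854 + 0.268106 = 1.093960.
Q̄ = (S_0/π) × [bracket] = (1361/π) × 1.093960 = 473.9 W/m².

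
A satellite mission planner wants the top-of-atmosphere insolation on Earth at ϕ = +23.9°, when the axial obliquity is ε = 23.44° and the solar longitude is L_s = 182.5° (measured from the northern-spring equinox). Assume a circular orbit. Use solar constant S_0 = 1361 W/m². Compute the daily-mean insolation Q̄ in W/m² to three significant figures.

Solar declination: sin δ = sin ε · sin L_s = sin 23.44° × sin 182.5° = -0.01735, so δ = -0.994°.
cos h₀ = −tan(+23.9°) tan(-0.994°) = 0.0077, h₀ = 1.5631 rad.
Bracket: h₀ sin ϕ sin δ + cos ϕ cos δ sin h₀ = 1.5631×0.40514×-0.01735 + 0.91425×0.99985×0.99997 = -0.010987 + 0.914085 = 0.903098.
Q̄ = (S_0/π) × [bracket] = (1361/π) × 0.903098 = 391.2 W/m².

Q̄ ≈ 391 W/m²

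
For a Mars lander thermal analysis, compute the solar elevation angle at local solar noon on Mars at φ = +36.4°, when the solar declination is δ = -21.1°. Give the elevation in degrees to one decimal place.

32.5°

At local noon the hour angle is zero, so the zenith angle equals |φ − δ| = |+36.4° − (-21.100°)| = 57.500°.
Elevation = 90° − 57.500° = 32.5°.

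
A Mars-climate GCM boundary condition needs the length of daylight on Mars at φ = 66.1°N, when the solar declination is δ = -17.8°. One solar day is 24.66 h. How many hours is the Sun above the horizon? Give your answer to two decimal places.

5.97 h

cos H₀ = −tan φ · tan δ = −tan(+66.1°) × tan(-17.800°) = 0.7245, so H₀ = 0.7605 rad = 43.57°.
Daylight = 2H₀/(2π) × 24.66 h = (0.7605/π) × 24.66 = 5.97 h.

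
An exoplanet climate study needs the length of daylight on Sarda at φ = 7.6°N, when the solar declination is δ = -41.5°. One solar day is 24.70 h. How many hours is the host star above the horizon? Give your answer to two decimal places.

cos H₀ = −tan φ · tan δ = −tan(+7.6°) × tan(-41.500°) = 0.1180, so H₀ = 1.4525 rad = 83.22°.
Daylight = 2H₀/(2π) × 24.70 h = (1.4525/π) × 24.70 = 11.42 h.

11.42 h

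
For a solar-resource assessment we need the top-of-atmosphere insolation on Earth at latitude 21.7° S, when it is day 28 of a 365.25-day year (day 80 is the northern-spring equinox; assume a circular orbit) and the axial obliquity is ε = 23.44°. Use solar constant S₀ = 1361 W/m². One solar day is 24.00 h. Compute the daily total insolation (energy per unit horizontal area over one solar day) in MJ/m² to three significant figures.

Solar longitude: λ_s = 360° × (28 − 80)/365.25 = -51.253°, i.e. -51.253° + 360° = 308.747°.
sin δ = sin 23.44° × sin 308.747° = -0.31024, so δ = -18.074°.
cos H₀ = −tan(-21.7°) tan(-18.074°) = -0.1299, H₀ = 1.7010 rad.
Bracket: H₀ sin φ sin δ + cos φ cos δ sin H₀ = 1.7010×-0.36975×-0.31024 + 0.92913×0.95066×0.99153 = 0.195124 + 0.875805 = 1.070929.
Q̄ = (S₀/π) × [bracket] = (1361/π) × 1.070929 = 463.95 W/m².
Daily total = Q̄ × 24.00 h × 3600 s/h = 463.95 × 24.00 × 3600 / 10⁶ = 40.09 MJ/m².

40.1 MJ/m²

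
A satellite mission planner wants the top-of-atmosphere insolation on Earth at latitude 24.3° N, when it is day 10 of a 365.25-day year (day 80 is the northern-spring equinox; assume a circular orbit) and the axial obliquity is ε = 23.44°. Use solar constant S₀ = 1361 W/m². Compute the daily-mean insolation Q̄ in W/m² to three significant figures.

Q̄ ≈ 269 W/m²

Solar longitude: λ_s = 360° × (10 − 80)/365.25 = -68.994°, i.e. -68.994° + 360° = 291.006°.
sin δ = sin 23.44° × sin 291.006° = -0.37135, so δ = -21.799°.
cos H₀ = −tan(+24.3°) tan(-21.799°) = 0.1806, H₀ = 1.3892 rad.
Bracket: H₀ sin φ sin δ + cos φ cos δ sin H₀ = 1.3892×0.41151×-0.37135 + 0.91140×0.92849×0.98356 = -0.212290 + 0.832314 = 0.620024.
Q̄ = (S₀/π) × [bracket] = (1361/π) × 0.620024 = 268.6 W/m².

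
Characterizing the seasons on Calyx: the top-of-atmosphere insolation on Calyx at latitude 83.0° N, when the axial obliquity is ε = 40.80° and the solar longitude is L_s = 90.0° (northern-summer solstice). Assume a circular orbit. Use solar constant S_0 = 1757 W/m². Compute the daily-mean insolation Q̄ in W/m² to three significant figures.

Q̄ ≈ 1.14e+03 W/m²

Solar declination: sin δ = sin ε · sin L_s = sin 40.80° × sin 90.0° = 0.65342, so δ = +40.800°.
cos h₀ = −tan(+83.0°) tan(+40.800°) = -7.0300 ≤ −1 ⇒ polar day, h₀ = π.
Bracket: h₀ sin ϕ sin δ + cos ϕ cos δ sin h₀ = 3.1416×0.99255×0.65342 + 0.12187×0.75700×0.00000 = 2.037491 + 0.000000 = 2.037491.
Q̄ = (S_0/π) × [bracket] = (1757/π) × 2.037491 = 1140 W/m².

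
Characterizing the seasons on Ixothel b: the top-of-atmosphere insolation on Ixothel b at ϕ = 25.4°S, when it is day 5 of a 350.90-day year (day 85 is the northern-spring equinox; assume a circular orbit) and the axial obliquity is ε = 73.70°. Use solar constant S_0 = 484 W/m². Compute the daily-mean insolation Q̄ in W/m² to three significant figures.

Q̄ ≈ 197 W/m²

Solar longitude: L_s = 360° × (5 − 85)/350.90 = -82.075°, i.e. -82.075° + 360° = 277.925°.
sin δ = sin 73.70° × sin 277.925° = -0.95064, so δ = -71.923°.
cos h₀ = −tan(-25.4°) tan(-71.923°) = -1.4547 ≤ −1 ⇒ polar day, h₀ = π.
Bracket: h₀ sin ϕ sin δ + cos ϕ cos δ sin h₀ = 3.1416×-0.42894×-0.95064 + 0.90334×0.31030×0.00000 = 1.281042 + 0.000000 = 1.281042.
Q̄ = (S_0/π) × [bracket] = (484/π) × 1.281042 = 197.4 W/m².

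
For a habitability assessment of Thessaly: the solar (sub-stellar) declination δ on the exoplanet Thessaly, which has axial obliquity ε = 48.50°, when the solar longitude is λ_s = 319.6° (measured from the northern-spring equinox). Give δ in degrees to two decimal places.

sin δ = sin ε · sin λ_s = sin 48.50° × sin 319.6° = -0.485413.
δ = arcsin(-0.485413) = -29.04°.

δ = -29.04°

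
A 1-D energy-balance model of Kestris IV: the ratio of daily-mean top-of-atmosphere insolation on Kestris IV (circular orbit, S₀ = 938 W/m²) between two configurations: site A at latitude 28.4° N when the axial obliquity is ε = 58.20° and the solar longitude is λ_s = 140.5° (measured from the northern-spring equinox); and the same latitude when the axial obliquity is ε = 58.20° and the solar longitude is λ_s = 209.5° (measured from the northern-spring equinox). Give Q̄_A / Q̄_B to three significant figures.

— Configuration A (φ=+28.4°):
Solar declination: sin δ = sin ε · sin λ_s = sin 58.20° × sin 140.5° = 0.54060, so δ = +32.724°.
cos H₀ = −tan(+28.4°) tan(+32.724°) = -0.3474, H₀ = 1.9256 rad.
Bracket: H₀ sin φ sin δ + cos φ cos δ sin H₀ = 1.9256×0.47562×0.54060 + 0.87965×0.84128×0.93770 = 0.495111 + 0.693928 = 1.189039.
Q̄ = (S₀/π) × [bracket] = (938/π) × 1.189039 = 355.02 W/m².
— Configuration B (φ=+28.4°):
Solar declination: sin δ = sin ε · sin λ_s = sin 58.20° × sin 209.5° = -0.41851, so δ = -24.740°.
cos H₀ = −tan(+28.4°) tan(-24.740°) = 0.2492, H₀ = 1.3190 rad.
Bracket: H₀ sin φ sin δ + cos φ cos δ sin H₀ = 1.3190×0.47562×-0.41851 + 0.87965×0.90821×0.96846 = -0.262549 + 0.773709 = 0.511160.
Q̄ = (S₀/π) × [bracket] = (938/π) × 0.511160 = 152.62 W/m².
Ratio Q̄_A / Q̄_B = 355.02 / 152.62 = 2.326.

Q̄_A / Q̄_B ≈ 2.33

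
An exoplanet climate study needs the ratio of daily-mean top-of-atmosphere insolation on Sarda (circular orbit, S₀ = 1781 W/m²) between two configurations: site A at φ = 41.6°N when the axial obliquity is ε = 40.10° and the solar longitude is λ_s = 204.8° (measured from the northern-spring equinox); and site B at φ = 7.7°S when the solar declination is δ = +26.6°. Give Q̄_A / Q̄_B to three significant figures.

— Configuration A (φ=+41.6°):
Solar declination: sin δ = sin ε · sin λ_s = sin 40.10° × sin 204.8° = -0.27018, so δ = -15.675°.
cos H₀ = −tan(+41.6°) tan(-15.675°) = 0.2491, H₀ = 1.3190 rad.
Bracket: H₀ sin φ sin δ + cos φ cos δ sin H₀ = 1.3190×0.66393×-0.27018 + 0.74780×0.96281×0.96847 = -0.236603 + 0.697288 = 0.460685.
Q̄ = (S₀/π) × [bracket] = (1781/π) × 0.460685 = 261.17 W/m².
— Configuration B (φ=-7.7°):
cos H₀ = −tan(-7.7°) tan(+26.600°) = 0.0677, H₀ = 1.5030 rad.
Bracket: H₀ sin φ sin δ + cos φ cos δ sin H₀ = 1.5030×-0.13399×0.44776 + 0.99098×0.89415×0.99771 = -0.090173 + 0.884056 = 0.793883.
Q̄ = (S₀/π) × [bracket] = (1781/π) × 0.793883 = 450.06 W/m².
Ratio Q̄_A / Q̄_B = 261.17 / 450.06 = 0.5803.

Q̄_A / Q̄_B ≈ 0.580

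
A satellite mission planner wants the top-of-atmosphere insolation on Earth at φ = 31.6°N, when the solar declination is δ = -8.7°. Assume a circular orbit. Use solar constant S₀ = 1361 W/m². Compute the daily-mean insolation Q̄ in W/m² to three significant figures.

Q̄ ≈ 312 W/m²

cos H₀ = −tan(+31.6°) tan(-8.700°) = 0.0941, H₀ = 1.4765 rad.
Bracket: H₀ sin φ sin δ + cos φ cos δ sin H₀ = 1.4765×0.52399×-0.15126 + 0.85173×0.98849×0.99556 = -0.117026 + 0.838188 = 0.721162.
Q̄ = (S₀/π) × [bracket] = (1361/π) × 0.721162 = 312.4 W/m².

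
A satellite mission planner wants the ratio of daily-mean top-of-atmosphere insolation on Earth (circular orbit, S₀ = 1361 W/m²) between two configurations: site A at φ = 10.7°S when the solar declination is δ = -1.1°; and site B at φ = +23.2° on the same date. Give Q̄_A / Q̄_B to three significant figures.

Q̄_A / Q̄_B ≈ 1.09

— Configuration A (φ=-10.7°):
cos H₀ = −tan(-10.7°) tan(-1.100°) = -0.0036, H₀ = 1.5744 rad.
Bracket: H₀ sin φ sin δ + cos φ cos δ sin H₀ = 1.5744×-0.18567×-0.01920 + 0.98261×0.99982×0.99999 = 0.005613 + 0.982423 = 0.988036.
Q̄ = (S₀/π) × [bracket] = (1361/π) × 0.988036 = 428.04 W/m².
— Configuration B (φ=+23.2°):
cos H₀ = −tan(+23.2°) tan(-1.100°) = 0.0082, H₀ = 1.5626 rad.
Bracket: H₀ sin φ sin δ + cos φ cos δ sin H₀ = 1.5626×0.39394×-0.01920 + 0.91914×0.99982×0.99997 = -0.011819 + 0.918947 = 0.907128.
Q̄ = (S₀/π) × [bracket] = (1361/π) × 0.907128 = 392.99 W/m².
Ratio Q̄_A / Q̄_B = 428.04 / 392.99 = 1.089.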